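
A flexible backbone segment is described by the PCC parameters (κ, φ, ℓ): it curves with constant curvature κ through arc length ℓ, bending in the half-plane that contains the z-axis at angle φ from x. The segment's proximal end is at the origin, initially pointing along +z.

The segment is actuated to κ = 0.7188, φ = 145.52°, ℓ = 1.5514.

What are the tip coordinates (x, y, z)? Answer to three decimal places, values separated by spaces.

-0.642 0.441 1.249

θ = κ·ℓ = 0.7188 × 1.5514 = 1.11515 rad
ρ = (1 − cos θ)/κ = (1 − 0.44005)/0.7188 = 0.77901
z = sin θ / κ = 0.89798/0.7188 = 1.24927
x = ρ cos φ = 0.77901 × cos(145.52°) = -0.64216
y = ρ sin φ = 0.77901 × sin(145.52°) = 0.44101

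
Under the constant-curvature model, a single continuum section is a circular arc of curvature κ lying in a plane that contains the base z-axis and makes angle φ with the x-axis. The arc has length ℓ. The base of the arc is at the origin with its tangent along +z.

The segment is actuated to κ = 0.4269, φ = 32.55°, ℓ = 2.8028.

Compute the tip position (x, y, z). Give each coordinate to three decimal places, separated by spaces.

θ = κ·ℓ = 0.4269 × 2.8028 = 1.19652 rad
ρ = (1 − cos θ)/κ = (1 − 0.36560)/0.4269 = 1.48605
z = sin θ / κ = 0.93077/0.4269 = 2.18030
x = ρ cos φ = 1.48605 × cos(32.55°) = 1.25263
y = ρ sin φ = 1.48605 × sin(32.55°) = 0.79955

1.253 0.800 2.180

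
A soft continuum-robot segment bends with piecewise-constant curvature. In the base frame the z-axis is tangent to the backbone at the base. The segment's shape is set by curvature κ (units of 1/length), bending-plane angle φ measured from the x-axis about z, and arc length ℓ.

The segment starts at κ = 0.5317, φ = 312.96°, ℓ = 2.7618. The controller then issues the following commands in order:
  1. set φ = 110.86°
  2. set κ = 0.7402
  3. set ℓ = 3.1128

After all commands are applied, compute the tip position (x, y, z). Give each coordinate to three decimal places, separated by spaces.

initial: κ=0.5317, φ=312.96°, ℓ=2.7618
cmd 1: set φ=110.86° → (κ,φ,ℓ)=(0.5317,110.86°,2.7618) → tip=(-0.6013,1.5779,1.8709)
cmd 2: set κ=0.7402 → (κ,φ,ℓ)=(0.7402,110.86°,2.7618) → tip=(-0.7004,1.8381,1.2024)
cmd 3: set ℓ=3.1128 → (κ,φ,ℓ)=(0.7402,110.86°,3.1128) → tip=(-0.8031,2.1074,1.0037)

-0.803 2.107 1.004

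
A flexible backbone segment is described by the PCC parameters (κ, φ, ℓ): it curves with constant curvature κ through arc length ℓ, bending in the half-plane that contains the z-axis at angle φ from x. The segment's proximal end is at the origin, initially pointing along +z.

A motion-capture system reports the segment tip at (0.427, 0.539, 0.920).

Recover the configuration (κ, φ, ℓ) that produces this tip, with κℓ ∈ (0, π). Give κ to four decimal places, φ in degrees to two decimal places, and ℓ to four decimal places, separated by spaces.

ρ = √(x²+y²) = √(0.427² + 0.539²) = 0.68764
φ = atan2(y, x) mod 360° = atan2(0.539, 0.427) = 51.6135°
|p|² = ρ² + z² = 0.68764² + 0.920² = 1.31925
κ = 2ρ / |p|² = 2×0.68764 / 1.31925 = 1.04247
θ = 2·atan2(ρ, z) = 2·atan2(0.68764, 0.920) = 1.28372 rad
ℓ = θ/κ = 1.28372/1.04247 = 1.23141

1.0425 51.61 1.2314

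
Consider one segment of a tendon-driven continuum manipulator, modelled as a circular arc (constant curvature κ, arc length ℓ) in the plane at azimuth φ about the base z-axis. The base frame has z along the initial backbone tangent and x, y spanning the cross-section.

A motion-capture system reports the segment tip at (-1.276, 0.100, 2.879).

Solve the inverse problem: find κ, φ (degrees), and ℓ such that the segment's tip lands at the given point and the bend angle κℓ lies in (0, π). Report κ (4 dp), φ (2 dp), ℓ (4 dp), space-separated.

0.2579 175.52 3.2445

ρ = √(x²+y²) = √(-1.276² + 0.100²) = 1.27991
φ = atan2(y, x) mod 360° = atan2(0.100, -1.276) = 175.5189°
|p|² = ρ² + z² = 1.27991² + 2.879² = 9.92682
κ = 2ρ / |p|² = 2×1.27991 / 9.92682 = 0.25787
θ = 2·atan2(ρ, z) = 2·atan2(1.27991, 2.879) = 0.83666 rad
ℓ = θ/κ = 0.83666/0.25787 = 3.24449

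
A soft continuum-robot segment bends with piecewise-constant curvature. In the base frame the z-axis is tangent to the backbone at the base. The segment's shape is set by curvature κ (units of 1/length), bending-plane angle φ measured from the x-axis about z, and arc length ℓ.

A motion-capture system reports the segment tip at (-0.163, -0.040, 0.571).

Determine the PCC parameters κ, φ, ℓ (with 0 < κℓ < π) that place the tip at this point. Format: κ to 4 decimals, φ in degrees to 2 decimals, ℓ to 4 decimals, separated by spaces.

ρ = √(x²+y²) = √(-0.163² + -0.040²) = 0.16784
φ = atan2(y, x) mod 360° = atan2(-0.040, -0.163) = 193.7879°
|p|² = ρ² + z² = 0.16784² + 0.571² = 0.35421
κ = 2ρ / |p|² = 2×0.16784 / 0.35421 = 0.94767
θ = 2·atan2(ρ, z) = 2·atan2(0.16784, 0.571) = 0.57176 rad
ℓ = θ/κ = 0.57176/0.94767 = 0.60334

0.9477 193.79 0.6033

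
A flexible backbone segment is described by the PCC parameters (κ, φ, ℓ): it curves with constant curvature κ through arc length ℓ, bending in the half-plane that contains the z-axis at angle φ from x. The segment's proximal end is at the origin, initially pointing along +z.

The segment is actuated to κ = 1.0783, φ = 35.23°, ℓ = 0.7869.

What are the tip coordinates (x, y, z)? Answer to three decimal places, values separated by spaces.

0.257 0.181 0.696

θ = κ·ℓ = 1.0783 × 0.7869 = 0.84851 rad
ρ = (1 − cos θ)/κ = (1 − 0.66110)/1.0783 = 0.31429
z = sin θ / κ = 0.75030/1.0783 = 0.69582
x = ρ cos φ = 0.31429 × cos(35.23°) = 0.25673
y = ρ sin φ = 0.31429 × sin(35.23°) = 0.18130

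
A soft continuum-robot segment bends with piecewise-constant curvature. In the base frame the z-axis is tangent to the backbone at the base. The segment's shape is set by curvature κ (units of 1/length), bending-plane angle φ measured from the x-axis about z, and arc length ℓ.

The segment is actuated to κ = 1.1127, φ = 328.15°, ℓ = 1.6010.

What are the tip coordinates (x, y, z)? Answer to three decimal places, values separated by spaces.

0.923 -0.573 0.879

θ = κ·ℓ = 1.1127 × 1.6010 = 1.78143 rad
ρ = (1 − cos θ)/κ = (1 − -0.20908)/1.1127 = 1.08662
z = sin θ / κ = 0.97790/1.1127 = 0.87885
x = ρ cos φ = 1.08662 × cos(328.15°) = 0.92301
y = ρ sin φ = 1.08662 × sin(328.15°) = -0.57341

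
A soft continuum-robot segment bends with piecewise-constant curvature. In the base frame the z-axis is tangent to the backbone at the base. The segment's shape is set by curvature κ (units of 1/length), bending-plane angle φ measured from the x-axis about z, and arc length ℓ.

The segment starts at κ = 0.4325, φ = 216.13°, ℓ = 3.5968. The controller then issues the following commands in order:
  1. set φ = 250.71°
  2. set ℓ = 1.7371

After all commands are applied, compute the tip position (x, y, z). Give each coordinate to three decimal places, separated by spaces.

initial: κ=0.4325, φ=216.13°, ℓ=3.5968
cmd 1: set φ=250.71° → (κ,φ,ℓ)=(0.4325,250.71°,3.5968) → tip=(-0.7522,-2.1492,2.3119)
cmd 2: set ℓ=1.7371 → (κ,φ,ℓ)=(0.4325,250.71°,1.7371) → tip=(-0.2056,-0.5875,1.5782)

-0.206 -0.587 1.578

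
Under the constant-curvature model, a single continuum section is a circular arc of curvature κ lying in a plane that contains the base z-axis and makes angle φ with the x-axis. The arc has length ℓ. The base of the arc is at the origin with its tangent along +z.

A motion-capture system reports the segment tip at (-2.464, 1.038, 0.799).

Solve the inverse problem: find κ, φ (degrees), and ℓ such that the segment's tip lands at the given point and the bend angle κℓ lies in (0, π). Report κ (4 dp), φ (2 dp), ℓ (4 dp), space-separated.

ρ = √(x²+y²) = √(-2.464² + 1.038²) = 2.67371
φ = atan2(y, x) mod 360° = atan2(1.038, -2.464) = 157.1560°
|p|² = ρ² + z² = 2.67371² + 0.799² = 7.78714
κ = 2ρ / |p|² = 2×2.67371 / 7.78714 = 0.68670
θ = 2·atan2(ρ, z) = 2·atan2(2.67371, 0.799) = 2.56082 rad
ℓ = θ/κ = 2.56082/0.68670 = 3.72917

0.6867 157.16 3.7292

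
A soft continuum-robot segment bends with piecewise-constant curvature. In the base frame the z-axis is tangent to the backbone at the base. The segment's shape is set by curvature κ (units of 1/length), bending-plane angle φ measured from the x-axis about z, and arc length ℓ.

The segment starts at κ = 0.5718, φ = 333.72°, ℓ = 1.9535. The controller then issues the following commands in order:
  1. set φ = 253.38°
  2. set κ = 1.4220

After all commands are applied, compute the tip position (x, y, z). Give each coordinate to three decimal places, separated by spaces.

-0.389 -1.304 0.250

initial: κ=0.5718, φ=333.72°, ℓ=1.9535
cmd 1: set φ=253.38° → (κ,φ,ℓ)=(0.5718,253.38°,1.9535) → tip=(-0.2809,-0.9412,1.5719)
cmd 2: set κ=1.4220 → (κ,φ,ℓ)=(1.4220,253.38°,1.9535) → tip=(-0.3891,-1.3036,0.2502)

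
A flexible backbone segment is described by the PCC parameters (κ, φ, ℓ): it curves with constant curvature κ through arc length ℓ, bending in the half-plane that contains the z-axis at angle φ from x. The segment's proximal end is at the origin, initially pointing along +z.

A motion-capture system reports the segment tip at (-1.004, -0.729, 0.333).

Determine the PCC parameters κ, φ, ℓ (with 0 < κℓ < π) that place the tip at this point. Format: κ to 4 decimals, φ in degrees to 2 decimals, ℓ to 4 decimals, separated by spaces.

1.5036 215.98 1.7406

ρ = √(x²+y²) = √(-1.004² + -0.729²) = 1.24075
φ = atan2(y, x) mod 360° = atan2(-0.729, -1.004) = 215.9832°
|p|² = ρ² + z² = 1.24075² + 0.333² = 1.65035
κ = 2ρ / |p|² = 2×1.24075 / 1.65035 = 1.50362
θ = 2·atan2(ρ, z) = 2·atan2(1.24075, 0.333) = 2.61718 rad
ℓ = θ/κ = 2.61718/1.50362 = 1.74058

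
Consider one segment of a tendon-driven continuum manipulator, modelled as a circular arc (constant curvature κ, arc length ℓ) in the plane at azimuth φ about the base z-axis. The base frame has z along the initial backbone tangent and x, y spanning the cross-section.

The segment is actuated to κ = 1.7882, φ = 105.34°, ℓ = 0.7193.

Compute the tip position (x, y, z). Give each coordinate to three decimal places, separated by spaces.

θ = κ·ℓ = 1.7882 × 0.7193 = 1.28625 rad
ρ = (1 − cos θ)/κ = (1 − 0.28072)/1.7882 = 0.40224
z = sin θ / κ = 0.95979/1.7882 = 0.53674
x = ρ cos φ = 0.40224 × cos(105.34°) = -0.10641
y = ρ sin φ = 0.40224 × sin(105.34°) = 0.38791

-0.106 0.388 0.537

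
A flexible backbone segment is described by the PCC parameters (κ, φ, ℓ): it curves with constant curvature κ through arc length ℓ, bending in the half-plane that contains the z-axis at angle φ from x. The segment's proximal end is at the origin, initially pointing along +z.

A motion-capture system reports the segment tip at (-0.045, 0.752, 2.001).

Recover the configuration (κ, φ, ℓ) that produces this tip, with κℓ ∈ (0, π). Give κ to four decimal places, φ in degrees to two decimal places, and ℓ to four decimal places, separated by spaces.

ρ = √(x²+y²) = √(-0.045² + 0.752²) = 0.75335
φ = atan2(y, x) mod 360° = atan2(0.752, -0.045) = 93.4245°
|p|² = ρ² + z² = 0.75335² + 2.001² = 4.57153
κ = 2ρ / |p|² = 2×0.75335 / 4.57153 = 0.32958
θ = 2·atan2(ρ, z) = 2·atan2(0.75335, 2.001) = 0.72014 rad
ℓ = θ/κ = 0.72014/0.32958 = 2.18502

0.3296 93.42 2.1850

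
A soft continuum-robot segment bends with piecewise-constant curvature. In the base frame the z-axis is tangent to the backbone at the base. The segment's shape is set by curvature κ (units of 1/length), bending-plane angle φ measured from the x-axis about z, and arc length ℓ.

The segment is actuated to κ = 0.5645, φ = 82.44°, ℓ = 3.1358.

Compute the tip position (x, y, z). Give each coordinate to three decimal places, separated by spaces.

θ = κ·ℓ = 0.5645 × 3.1358 = 1.77016 rad
ρ = (1 − cos θ)/κ = (1 − -0.19804)/0.5645 = 2.12231
z = sin θ / κ = 0.98019/0.5645 = 1.73639
x = ρ cos φ = 2.12231 × cos(82.44°) = 0.27922
y = ρ sin φ = 2.12231 × sin(82.44°) = 2.10386

0.279 2.104 1.736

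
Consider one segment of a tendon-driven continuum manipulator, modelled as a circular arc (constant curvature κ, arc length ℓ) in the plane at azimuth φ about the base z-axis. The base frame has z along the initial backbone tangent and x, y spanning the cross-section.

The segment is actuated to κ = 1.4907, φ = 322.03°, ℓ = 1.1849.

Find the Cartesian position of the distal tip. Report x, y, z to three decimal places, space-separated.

θ = κ·ℓ = 1.4907 × 1.1849 = 1.76633 rad
ρ = (1 − cos θ)/κ = (1 − -0.19429)/1.4907 = 0.80116
z = sin θ / κ = 0.98094/1.4907 = 0.65804
x = ρ cos φ = 0.80116 × cos(322.03°) = 0.63158
y = ρ sin φ = 0.80116 × sin(322.03°) = -0.49291

0.632 -0.493 0.658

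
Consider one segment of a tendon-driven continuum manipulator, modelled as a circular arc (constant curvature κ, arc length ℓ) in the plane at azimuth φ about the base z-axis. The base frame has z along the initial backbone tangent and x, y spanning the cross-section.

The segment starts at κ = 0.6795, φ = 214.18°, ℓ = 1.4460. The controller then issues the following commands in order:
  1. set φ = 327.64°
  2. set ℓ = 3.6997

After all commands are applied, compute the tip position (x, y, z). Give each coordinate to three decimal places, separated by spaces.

2.249 -1.425 0.864

initial: κ=0.6795, φ=214.18°, ℓ=1.4460
cmd 1: set φ=327.64° → (κ,φ,ℓ)=(0.6795,327.64°,1.4460) → tip=(0.5533,-0.3506,1.2243)
cmd 2: set ℓ=3.6997 → (κ,φ,ℓ)=(0.6795,327.64°,3.6997) → tip=(2.2493,-1.4253,0.8642)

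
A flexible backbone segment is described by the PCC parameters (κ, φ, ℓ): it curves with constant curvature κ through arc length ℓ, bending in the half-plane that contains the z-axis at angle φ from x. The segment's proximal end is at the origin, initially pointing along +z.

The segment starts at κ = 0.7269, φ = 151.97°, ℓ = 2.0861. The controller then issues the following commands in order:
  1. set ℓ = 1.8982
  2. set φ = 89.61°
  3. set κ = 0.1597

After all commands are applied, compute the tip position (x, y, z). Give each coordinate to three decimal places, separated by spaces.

initial: κ=0.7269, φ=151.97°, ℓ=2.0861
cmd 1: set ℓ=1.8982 → (κ,φ,ℓ)=(0.7269,151.97°,1.8982) → tip=(-0.9838,0.5238,1.3507)
cmd 2: set φ=89.61° → (κ,φ,ℓ)=(0.7269,89.61°,1.8982) → tip=(0.0076,1.1145,1.3507)
cmd 3: set κ=0.1597 → (κ,φ,ℓ)=(0.1597,89.61°,1.8982) → tip=(0.0019,0.2855,1.8693)

0.002 0.286 1.869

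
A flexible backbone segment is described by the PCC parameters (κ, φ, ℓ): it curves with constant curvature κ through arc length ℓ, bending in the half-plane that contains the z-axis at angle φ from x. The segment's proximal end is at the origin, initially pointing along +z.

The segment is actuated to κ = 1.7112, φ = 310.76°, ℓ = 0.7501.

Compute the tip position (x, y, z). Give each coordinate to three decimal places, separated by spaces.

θ = κ·ℓ = 1.7112 × 0.7501 = 1.28357 rad
ρ = (1 − cos θ)/κ = (1 − 0.28329)/1.7112 = 0.41883
z = sin θ / κ = 0.95903/1.7112 = 0.56045
x = ρ cos φ = 0.41883 × cos(310.76°) = 0.27345
y = ρ sin φ = 0.41883 × sin(310.76°) = -0.31725

0.273 -0.317 0.560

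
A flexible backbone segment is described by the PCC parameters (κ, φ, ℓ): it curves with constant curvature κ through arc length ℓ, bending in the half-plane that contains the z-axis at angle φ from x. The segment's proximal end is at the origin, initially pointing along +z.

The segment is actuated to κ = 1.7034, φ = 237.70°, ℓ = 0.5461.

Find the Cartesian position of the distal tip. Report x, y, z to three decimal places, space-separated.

θ = κ·ℓ = 1.7034 × 0.5461 = 0.93023 rad
ρ = (1 − cos θ)/κ = (1 − 0.59765)/1.7034 = 0.23620
z = sin θ / κ = 0.80176/1.7034 = 0.47068
x = ρ cos φ = 0.23620 × cos(237.70°) = -0.12622
y = ρ sin φ = 0.23620 × sin(237.70°) = -0.19965

-0.126 -0.200 0.471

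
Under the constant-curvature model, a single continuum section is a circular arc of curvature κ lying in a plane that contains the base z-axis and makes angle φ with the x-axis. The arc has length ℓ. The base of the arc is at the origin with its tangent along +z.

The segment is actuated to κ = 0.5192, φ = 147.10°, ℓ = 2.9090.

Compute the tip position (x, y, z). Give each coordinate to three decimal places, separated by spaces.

-1.519 0.983 1.923

θ = κ·ℓ = 0.5192 × 2.9090 = 1.51035 rad
ρ = (1 − cos θ)/κ = (1 − 0.06041)/0.5192 = 1.80969
z = sin θ / κ = 0.99817/0.5192 = 1.92252
x = ρ cos φ = 1.80969 × cos(147.10°) = -1.51946
y = ρ sin φ = 1.80969 × sin(147.10°) = 0.98298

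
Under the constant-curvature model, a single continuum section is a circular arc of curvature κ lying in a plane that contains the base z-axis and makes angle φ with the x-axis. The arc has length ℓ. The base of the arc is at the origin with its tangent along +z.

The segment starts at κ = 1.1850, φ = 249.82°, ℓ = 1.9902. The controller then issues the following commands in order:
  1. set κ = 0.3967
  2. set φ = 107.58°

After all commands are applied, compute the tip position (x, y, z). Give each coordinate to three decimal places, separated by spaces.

-0.225 0.711 1.790

initial: κ=1.1850, φ=249.82°, ℓ=1.9902
cmd 1: set κ=0.3967 → (κ,φ,ℓ)=(0.3967,249.82°,1.9902) → tip=(-0.2572,-0.6999,1.7898)
cmd 2: set φ=107.58° → (κ,φ,ℓ)=(0.3967,107.58°,1.9902) → tip=(-0.2252,0.7108,1.7898)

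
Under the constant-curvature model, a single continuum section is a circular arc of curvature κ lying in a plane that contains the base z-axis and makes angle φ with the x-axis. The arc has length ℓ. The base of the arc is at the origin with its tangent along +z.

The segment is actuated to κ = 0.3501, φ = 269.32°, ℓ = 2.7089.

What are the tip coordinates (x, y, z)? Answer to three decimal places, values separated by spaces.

θ = κ·ℓ = 0.3501 × 2.7089 = 0.94839 rad
ρ = (1 − cos θ)/κ = (1 − 0.58300)/0.3501 = 1.19110
z = sin θ / κ = 0.81248/0.3501 = 2.32070
x = ρ cos φ = 1.19110 × cos(269.32°) = -0.01414
y = ρ sin φ = 1.19110 × sin(269.32°) = -1.19102

-0.014 -1.191 2.321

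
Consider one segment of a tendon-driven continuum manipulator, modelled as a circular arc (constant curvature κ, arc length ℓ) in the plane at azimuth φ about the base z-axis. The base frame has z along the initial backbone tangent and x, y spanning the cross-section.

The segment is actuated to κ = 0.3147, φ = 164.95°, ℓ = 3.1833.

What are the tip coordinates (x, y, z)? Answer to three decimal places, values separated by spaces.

-1.415 0.381 2.677

θ = κ·ℓ = 0.3147 × 3.1833 = 1.00178 rad
ρ = (1 − cos θ)/κ = (1 − 0.53880)/0.3147 = 1.46552
z = sin θ / κ = 0.84243/0.3147 = 2.67694
x = ρ cos φ = 1.46552 × cos(164.95°) = -1.41526
y = ρ sin φ = 1.46552 × sin(164.95°) = 0.38054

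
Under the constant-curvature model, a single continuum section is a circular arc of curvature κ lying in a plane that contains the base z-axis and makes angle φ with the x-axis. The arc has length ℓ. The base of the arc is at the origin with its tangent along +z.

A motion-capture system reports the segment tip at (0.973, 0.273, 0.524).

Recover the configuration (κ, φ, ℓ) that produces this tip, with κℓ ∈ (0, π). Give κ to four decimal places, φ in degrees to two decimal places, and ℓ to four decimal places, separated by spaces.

ρ = √(x²+y²) = √(0.973² + 0.273²) = 1.01057
φ = atan2(y, x) mod 360° = atan2(0.273, 0.973) = 15.6728°
|p|² = ρ² + z² = 1.01057² + 0.524² = 1.29583
κ = 2ρ / |p|² = 2×1.01057 / 1.29583 = 1.55973
θ = 2·atan2(ρ, z) = 2·atan2(1.01057, 0.524) = 2.18489 rad
ℓ = θ/κ = 2.18489/1.55973 = 1.40082

1.5597 15.67 1.4008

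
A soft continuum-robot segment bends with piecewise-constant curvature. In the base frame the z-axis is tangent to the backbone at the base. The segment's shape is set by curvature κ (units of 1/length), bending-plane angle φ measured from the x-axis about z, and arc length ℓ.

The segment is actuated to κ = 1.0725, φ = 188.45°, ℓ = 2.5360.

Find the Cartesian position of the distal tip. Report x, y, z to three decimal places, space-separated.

θ = κ·ℓ = 1.0725 × 2.5360 = 2.71986 rad
ρ = (1 − cos θ)/κ = (1 − -0.91238)/1.0725 = 1.78311
z = sin θ / κ = 0.40934/1.0725 = 0.38167
x = ρ cos φ = 1.78311 × cos(188.45°) = -1.76375
y = ρ sin φ = 1.78311 × sin(188.45°) = -0.26202

-1.764 -0.262 0.382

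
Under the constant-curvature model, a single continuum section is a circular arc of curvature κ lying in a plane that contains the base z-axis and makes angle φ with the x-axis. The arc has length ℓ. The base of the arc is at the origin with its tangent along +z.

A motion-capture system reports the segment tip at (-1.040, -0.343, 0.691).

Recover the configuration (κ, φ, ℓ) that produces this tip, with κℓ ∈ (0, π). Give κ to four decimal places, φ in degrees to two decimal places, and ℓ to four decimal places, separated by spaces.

1.3062 198.25 1.5432

ρ = √(x²+y²) = √(-1.040² + -0.343²) = 1.09510
φ = atan2(y, x) mod 360° = atan2(-0.343, -1.040) = 198.2530°
|p|² = ρ² + z² = 1.09510² + 0.691² = 1.67673
κ = 2ρ / |p|² = 2×1.09510 / 1.67673 = 1.30624
θ = 2·atan2(ρ, z) = 2·atan2(1.09510, 0.691) = 2.01580 rad
ℓ = θ/κ = 2.01580/1.30624 = 1.54321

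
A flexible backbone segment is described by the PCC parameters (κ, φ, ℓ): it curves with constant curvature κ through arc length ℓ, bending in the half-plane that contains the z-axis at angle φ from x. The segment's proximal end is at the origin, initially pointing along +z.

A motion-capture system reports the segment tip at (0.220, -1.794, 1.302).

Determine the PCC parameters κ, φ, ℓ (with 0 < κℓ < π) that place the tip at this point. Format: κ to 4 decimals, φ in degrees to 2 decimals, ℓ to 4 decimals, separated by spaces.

ρ = √(x²+y²) = √(0.220² + -1.794²) = 1.80744
φ = atan2(y, x) mod 360° = atan2(-1.794, 0.220) = 276.9913°
|p|² = ρ² + z² = 1.80744² + 1.302² = 4.96204
κ = 2ρ / |p|² = 2×1.80744 / 4.96204 = 0.72851
θ = 2·atan2(ρ, z) = 2·atan2(1.80744, 1.302) = 1.89308 rad
ℓ = θ/κ = 1.89308/0.72851 = 2.59857

0.7285 276.99 2.5986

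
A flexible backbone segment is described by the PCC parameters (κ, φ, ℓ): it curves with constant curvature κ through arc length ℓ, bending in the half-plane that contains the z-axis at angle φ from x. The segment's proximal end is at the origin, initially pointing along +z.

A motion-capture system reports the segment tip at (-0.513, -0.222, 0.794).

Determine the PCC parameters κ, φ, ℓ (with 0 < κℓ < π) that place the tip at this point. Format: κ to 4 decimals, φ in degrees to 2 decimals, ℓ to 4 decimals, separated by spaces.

1.1857 203.40 1.0347

ρ = √(x²+y²) = √(-0.513² + -0.222²) = 0.55897
φ = atan2(y, x) mod 360° = atan2(-0.222, -0.513) = 203.4005°
|p|² = ρ² + z² = 0.55897² + 0.794² = 0.94289
κ = 2ρ / |p|² = 2×0.55897 / 0.94289 = 1.18566
θ = 2·atan2(ρ, z) = 2·atan2(0.55897, 0.794) = 1.22681 rad
ℓ = θ/κ = 1.22681/1.18566 = 1.03470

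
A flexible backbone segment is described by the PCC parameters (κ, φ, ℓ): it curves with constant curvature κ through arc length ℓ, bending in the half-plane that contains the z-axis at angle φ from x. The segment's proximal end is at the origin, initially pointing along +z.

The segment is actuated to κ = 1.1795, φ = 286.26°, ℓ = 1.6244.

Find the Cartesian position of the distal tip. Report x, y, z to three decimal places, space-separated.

0.318 -1.089 0.798

θ = κ·ℓ = 1.1795 × 1.6244 = 1.91598 rad
ρ = (1 − cos θ)/κ = (1 − -0.33837)/1.1795 = 1.13469
z = sin θ / κ = 0.94101/1.1795 = 0.79781
x = ρ cos φ = 1.13469 × cos(286.26°) = 0.31771
y = ρ sin φ = 1.13469 × sin(286.26°) = -1.08931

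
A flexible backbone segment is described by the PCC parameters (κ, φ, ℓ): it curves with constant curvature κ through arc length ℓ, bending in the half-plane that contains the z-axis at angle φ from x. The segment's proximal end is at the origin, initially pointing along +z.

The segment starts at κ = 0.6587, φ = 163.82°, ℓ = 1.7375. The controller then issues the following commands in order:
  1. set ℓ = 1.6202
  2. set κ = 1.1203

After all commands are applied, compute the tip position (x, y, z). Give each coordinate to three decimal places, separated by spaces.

-1.065 0.309 0.866

initial: κ=0.6587, φ=163.82°, ℓ=1.7375
cmd 1: set ℓ=1.6202 → (κ,φ,ℓ)=(0.6587,163.82°,1.6202) → tip=(-0.7544,0.2189,1.3297)
cmd 2: set κ=1.1203 → (κ,φ,ℓ)=(1.1203,163.82°,1.6202) → tip=(-1.0646,0.3089,0.8661)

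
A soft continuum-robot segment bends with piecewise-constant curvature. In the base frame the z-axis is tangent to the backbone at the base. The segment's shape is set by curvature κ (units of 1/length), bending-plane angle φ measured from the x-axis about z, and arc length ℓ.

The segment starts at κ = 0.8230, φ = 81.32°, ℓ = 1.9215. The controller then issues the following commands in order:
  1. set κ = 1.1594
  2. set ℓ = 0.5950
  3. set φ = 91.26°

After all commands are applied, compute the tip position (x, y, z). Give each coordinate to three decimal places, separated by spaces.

initial: κ=0.8230, φ=81.32°, ℓ=1.9215
cmd 1: set κ=1.1594 → (κ,φ,ℓ)=(1.1594,81.32°,1.9215) → tip=(0.2097,1.3734,0.6830)
cmd 2: set ℓ=0.5950 → (κ,φ,ℓ)=(1.1594,81.32°,0.5950) → tip=(0.0298,0.1950,0.5489)
cmd 3: set φ=91.26° → (κ,φ,ℓ)=(1.1594,91.26°,0.5950) → tip=(-0.0043,0.1972,0.5489)

-0.004 0.197 0.549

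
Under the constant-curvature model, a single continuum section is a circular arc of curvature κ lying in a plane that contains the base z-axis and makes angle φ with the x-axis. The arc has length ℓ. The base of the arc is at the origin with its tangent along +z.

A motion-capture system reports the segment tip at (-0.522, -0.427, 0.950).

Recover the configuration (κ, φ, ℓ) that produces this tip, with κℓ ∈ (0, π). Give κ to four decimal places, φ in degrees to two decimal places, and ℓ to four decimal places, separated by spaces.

ρ = √(x²+y²) = √(-0.522² + -0.427²) = 0.67440
φ = atan2(y, x) mod 360° = atan2(-0.427, -0.522) = 219.2834°
|p|² = ρ² + z² = 0.67440² + 0.950² = 1.35731
κ = 2ρ / |p|² = 2×0.67440 / 1.35731 = 0.99373
θ = 2·atan2(ρ, z) = 2·atan2(0.67440, 0.950) = 1.23467 rad
ℓ = θ/κ = 1.23467/0.99373 = 1.24247

0.9937 219.28 1.2425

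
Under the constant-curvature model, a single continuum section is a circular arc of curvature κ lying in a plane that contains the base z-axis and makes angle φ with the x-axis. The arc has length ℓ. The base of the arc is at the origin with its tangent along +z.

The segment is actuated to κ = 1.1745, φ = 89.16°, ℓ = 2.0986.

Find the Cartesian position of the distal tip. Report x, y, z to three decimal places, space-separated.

θ = κ·ℓ = 1.1745 × 2.0986 = 2.46481 rad
ρ = (1 − cos θ)/κ = (1 − -0.77959)/1.1745 = 1.51519
z = sin θ / κ = 0.62629/1.1745 = 0.53324
x = ρ cos φ = 1.51519 × cos(89.16°) = 0.02221
y = ρ sin φ = 1.51519 × sin(89.16°) = 1.51503

0.022 1.515 0.533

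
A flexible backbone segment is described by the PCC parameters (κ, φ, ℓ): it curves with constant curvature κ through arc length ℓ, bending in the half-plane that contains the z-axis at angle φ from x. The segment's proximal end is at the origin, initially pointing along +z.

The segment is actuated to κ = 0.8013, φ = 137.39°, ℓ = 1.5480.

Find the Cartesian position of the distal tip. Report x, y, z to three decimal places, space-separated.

-0.621 0.571 1.180

θ = κ·ℓ = 0.8013 × 1.5480 = 1.24041 rad
ρ = (1 − cos θ)/κ = (1 − 0.32441)/0.8013 = 0.84312
z = sin θ / κ = 0.94592/0.8013 = 1.18048
x = ρ cos φ = 0.84312 × cos(137.39°) = -0.62052
y = ρ sin φ = 0.84312 × sin(137.39°) = 0.57080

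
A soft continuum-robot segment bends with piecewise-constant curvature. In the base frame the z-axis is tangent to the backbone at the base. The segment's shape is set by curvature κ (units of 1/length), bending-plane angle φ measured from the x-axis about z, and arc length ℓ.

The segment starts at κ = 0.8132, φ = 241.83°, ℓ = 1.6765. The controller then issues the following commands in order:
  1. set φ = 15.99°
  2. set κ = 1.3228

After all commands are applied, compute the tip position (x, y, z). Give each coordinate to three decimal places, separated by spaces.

1.165 0.334 0.603

initial: κ=0.8132, φ=241.83°, ℓ=1.6765
cmd 1: set φ=15.99° → (κ,φ,ℓ)=(0.8132,15.99°,1.6765) → tip=(0.9386,0.2690,1.2033)
cmd 2: set κ=1.3228 → (κ,φ,ℓ)=(1.3228,15.99°,1.6765) → tip=(1.1647,0.3338,0.6032)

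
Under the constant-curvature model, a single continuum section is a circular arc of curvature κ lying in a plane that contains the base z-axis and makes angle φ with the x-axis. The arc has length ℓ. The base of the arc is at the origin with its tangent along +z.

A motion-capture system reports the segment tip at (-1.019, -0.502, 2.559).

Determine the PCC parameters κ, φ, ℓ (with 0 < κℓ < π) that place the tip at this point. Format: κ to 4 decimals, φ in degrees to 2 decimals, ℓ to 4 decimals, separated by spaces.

ρ = √(x²+y²) = √(-1.019² + -0.502²) = 1.13594
φ = atan2(y, x) mod 360° = atan2(-0.502, -1.019) = 206.2267°
|p|² = ρ² + z² = 1.13594² + 2.559² = 7.83885
κ = 2ρ / |p|² = 2×1.13594 / 7.83885 = 0.28982
θ = 2·atan2(ρ, z) = 2·atan2(1.13594, 2.559) = 0.83554 rad
ℓ = θ/κ = 0.83554/0.28982 = 2.88293

0.2898 206.23 2.8829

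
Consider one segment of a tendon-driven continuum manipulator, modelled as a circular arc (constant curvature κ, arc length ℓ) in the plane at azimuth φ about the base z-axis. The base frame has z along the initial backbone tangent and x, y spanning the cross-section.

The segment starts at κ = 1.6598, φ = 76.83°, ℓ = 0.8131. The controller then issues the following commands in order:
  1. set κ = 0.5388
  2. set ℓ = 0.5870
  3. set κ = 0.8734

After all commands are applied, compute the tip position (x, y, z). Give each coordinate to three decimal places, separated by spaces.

0.034 0.143 0.562

initial: κ=1.6598, φ=76.83°, ℓ=0.8131
cmd 1: set κ=0.5388 → (κ,φ,ℓ)=(0.5388,76.83°,0.8131) → tip=(0.0399,0.1707,0.7873)
cmd 2: set ℓ=0.5870 → (κ,φ,ℓ)=(0.5388,76.83°,0.5870) → tip=(0.0210,0.0896,0.5773)
cmd 3: set κ=0.8734 → (κ,φ,ℓ)=(0.8734,76.83°,0.5870) → tip=(0.0335,0.1433,0.5616)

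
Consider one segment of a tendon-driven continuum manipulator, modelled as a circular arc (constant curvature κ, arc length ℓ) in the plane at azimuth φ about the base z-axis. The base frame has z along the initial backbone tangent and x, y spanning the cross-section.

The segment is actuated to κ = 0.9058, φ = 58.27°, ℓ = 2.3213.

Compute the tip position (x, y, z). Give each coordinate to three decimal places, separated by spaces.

0.875 1.415 0.952

θ = κ·ℓ = 0.9058 × 2.3213 = 2.10263 rad
ρ = (1 − cos θ)/κ = (1 − -0.50712)/0.9058 = 1.66385
z = sin θ / κ = 0.86188/0.9058 = 0.95151
x = ρ cos φ = 1.66385 × cos(58.27°) = 0.87505
y = ρ sin φ = 1.66385 × sin(58.27°) = 1.41517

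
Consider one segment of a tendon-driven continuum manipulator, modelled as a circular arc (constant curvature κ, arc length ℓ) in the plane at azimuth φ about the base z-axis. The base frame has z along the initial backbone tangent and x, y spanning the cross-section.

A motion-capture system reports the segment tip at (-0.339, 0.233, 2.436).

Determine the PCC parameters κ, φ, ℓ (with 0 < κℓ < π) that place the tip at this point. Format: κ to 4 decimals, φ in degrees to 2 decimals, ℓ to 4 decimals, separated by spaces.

ρ = √(x²+y²) = √(-0.339² + 0.233²) = 0.41135
φ = atan2(y, x) mod 360° = atan2(0.233, -0.339) = 145.4987°
|p|² = ρ² + z² = 0.41135² + 2.436² = 6.10331
κ = 2ρ / |p|² = 2×0.41135 / 6.10331 = 0.13480
θ = 2·atan2(ρ, z) = 2·atan2(0.41135, 2.436) = 0.33457 rad
ℓ = θ/κ = 0.33457/0.13480 = 2.48205

0.1348 145.50 2.4820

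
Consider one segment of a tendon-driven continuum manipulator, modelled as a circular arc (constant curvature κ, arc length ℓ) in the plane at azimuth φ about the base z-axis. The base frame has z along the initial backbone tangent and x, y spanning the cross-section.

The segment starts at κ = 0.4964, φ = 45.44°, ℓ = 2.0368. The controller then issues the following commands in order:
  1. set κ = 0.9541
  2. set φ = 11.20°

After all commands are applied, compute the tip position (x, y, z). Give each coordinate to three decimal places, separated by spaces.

initial: κ=0.4964, φ=45.44°, ℓ=2.0368
cmd 1: set κ=0.9541 → (κ,φ,ℓ)=(0.9541,45.44°,2.0368) → tip=(1.0031,1.0186,0.9762)
cmd 2: set φ=11.20° → (κ,φ,ℓ)=(0.9541,11.20°,2.0368) → tip=(1.4024,0.2777,0.9762)

1.402 0.278 0.976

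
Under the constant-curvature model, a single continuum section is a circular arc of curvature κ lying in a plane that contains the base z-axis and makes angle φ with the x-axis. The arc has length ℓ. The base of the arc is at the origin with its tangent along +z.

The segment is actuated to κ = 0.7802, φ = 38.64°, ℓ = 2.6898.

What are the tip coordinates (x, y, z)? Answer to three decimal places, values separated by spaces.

θ = κ·ℓ = 0.7802 × 2.6898 = 2.09858 rad
ρ = (1 − cos θ)/κ = (1 − -0.50362)/0.7802 = 1.92723
z = sin θ / κ = 0.86392/0.7802 = 1.10731
x = ρ cos φ = 1.92723 × cos(38.64°) = 1.50533
y = ρ sin φ = 1.92723 × sin(38.64°) = 1.20341

1.505 1.203 1.107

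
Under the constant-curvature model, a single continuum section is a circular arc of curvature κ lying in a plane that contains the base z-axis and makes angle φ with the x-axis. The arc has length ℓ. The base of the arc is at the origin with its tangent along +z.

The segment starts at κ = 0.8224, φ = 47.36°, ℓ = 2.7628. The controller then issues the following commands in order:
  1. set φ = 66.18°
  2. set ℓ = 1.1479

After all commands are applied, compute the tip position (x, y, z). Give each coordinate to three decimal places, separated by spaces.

initial: κ=0.8224, φ=47.36°, ℓ=2.7628
cmd 1: set φ=66.18° → (κ,φ,ℓ)=(0.8224,66.18°,2.7628) → tip=(0.8079,1.8301,0.9290)
cmd 2: set ℓ=1.1479 → (κ,φ,ℓ)=(0.8224,66.18°,1.1479) → tip=(0.2030,0.4599,0.9848)

0.203 0.460 0.985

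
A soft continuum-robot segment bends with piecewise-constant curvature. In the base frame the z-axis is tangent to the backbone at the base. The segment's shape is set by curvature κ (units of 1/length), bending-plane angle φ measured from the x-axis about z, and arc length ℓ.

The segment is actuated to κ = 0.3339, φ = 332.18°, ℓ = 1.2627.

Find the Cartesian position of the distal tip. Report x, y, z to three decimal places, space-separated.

θ = κ·ℓ = 0.3339 × 1.2627 = 0.42162 rad
ρ = (1 − cos θ)/κ = (1 − 0.91243)/0.3339 = 0.26227
z = sin θ / κ = 0.40924/0.3339 = 1.22562
x = ρ cos φ = 0.26227 × cos(332.18°) = 0.23195
y = ρ sin φ = 0.26227 × sin(332.18°) = -0.12240

0.232 -0.122 1.226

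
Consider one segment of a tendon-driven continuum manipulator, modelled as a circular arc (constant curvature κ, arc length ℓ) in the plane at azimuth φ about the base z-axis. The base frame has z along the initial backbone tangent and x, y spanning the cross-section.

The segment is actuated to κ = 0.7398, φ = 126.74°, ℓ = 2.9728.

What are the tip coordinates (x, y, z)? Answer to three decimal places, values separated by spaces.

-1.284 1.720 1.093

θ = κ·ℓ = 0.7398 × 2.9728 = 2.19928 rad
ρ = (1 − cos θ)/κ = (1 − -0.58792)/0.7398 = 2.14641
z = sin θ / κ = 0.80892/0.7398 = 1.09343
x = ρ cos φ = 2.14641 × cos(126.74°) = -1.28395
y = ρ sin φ = 2.14641 × sin(126.74°) = 1.72005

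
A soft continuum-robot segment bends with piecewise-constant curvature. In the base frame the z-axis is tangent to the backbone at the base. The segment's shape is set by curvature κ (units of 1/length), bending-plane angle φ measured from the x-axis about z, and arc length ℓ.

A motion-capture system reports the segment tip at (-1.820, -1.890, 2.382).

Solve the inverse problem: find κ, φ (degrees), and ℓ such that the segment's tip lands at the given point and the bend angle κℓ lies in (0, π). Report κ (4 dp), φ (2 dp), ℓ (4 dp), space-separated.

0.4179 226.08 3.9902

ρ = √(x²+y²) = √(-1.820² + -1.890²) = 2.62383
φ = atan2(y, x) mod 360° = atan2(-1.890, -1.820) = 226.0809°
|p|² = ρ² + z² = 2.62383² + 2.382² = 12.55842
κ = 2ρ / |p|² = 2×2.62383 / 12.55842 = 0.41786
θ = 2·atan2(ρ, z) = 2·atan2(2.62383, 2.382) = 1.66734 rad
ℓ = θ/κ = 1.66734/0.41786 = 3.99019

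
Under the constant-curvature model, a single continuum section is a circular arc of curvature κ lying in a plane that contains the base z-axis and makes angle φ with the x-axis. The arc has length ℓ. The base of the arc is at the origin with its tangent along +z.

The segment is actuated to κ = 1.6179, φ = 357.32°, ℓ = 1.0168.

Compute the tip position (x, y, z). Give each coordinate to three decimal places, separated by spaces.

θ = κ·ℓ = 1.6179 × 1.0168 = 1.64508 rad
ρ = (1 − cos θ)/κ = (1 − -0.07422)/1.6179 = 0.66396
z = sin θ / κ = 0.99724/1.6179 = 0.61638
x = ρ cos φ = 0.66396 × cos(357.32°) = 0.66323
y = ρ sin φ = 0.66396 × sin(357.32°) = -0.03105

0.663 -0.031 0.616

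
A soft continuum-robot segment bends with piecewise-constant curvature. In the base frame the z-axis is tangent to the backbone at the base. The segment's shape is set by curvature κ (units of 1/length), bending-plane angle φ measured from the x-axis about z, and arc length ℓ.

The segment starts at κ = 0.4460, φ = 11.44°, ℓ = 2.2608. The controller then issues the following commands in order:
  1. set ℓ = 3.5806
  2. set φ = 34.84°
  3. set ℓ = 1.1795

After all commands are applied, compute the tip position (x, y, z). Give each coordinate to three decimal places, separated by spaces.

0.249 0.173 1.126

initial: κ=0.4460, φ=11.44°, ℓ=2.2608
cmd 1: set ℓ=3.5806 → (κ,φ,ℓ)=(0.4460,11.44°,3.5806) → tip=(2.2551,0.4563,2.2414)
cmd 2: set φ=34.84° → (κ,φ,ℓ)=(0.4460,34.84°,3.5806) → tip=(1.8884,1.3144,2.2414)
cmd 3: set ℓ=1.1795 → (κ,φ,ℓ)=(0.4460,34.84°,1.1795) → tip=(0.2488,0.1732,1.1258)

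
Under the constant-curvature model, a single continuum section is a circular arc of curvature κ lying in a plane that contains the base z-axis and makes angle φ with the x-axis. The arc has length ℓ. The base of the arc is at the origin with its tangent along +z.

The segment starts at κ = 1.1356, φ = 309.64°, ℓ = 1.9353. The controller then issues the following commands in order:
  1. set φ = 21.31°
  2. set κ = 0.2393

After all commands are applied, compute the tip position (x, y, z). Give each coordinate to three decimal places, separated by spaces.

initial: κ=1.1356, φ=309.64°, ℓ=1.9353
cmd 1: set φ=21.31° → (κ,φ,ℓ)=(1.1356,21.31°,1.9353) → tip=(1.3017,0.5078,0.7131)
cmd 2: set κ=0.2393 → (κ,φ,ℓ)=(0.2393,21.31°,1.9353) → tip=(0.4101,0.1600,1.8669)

0.410 0.160 1.867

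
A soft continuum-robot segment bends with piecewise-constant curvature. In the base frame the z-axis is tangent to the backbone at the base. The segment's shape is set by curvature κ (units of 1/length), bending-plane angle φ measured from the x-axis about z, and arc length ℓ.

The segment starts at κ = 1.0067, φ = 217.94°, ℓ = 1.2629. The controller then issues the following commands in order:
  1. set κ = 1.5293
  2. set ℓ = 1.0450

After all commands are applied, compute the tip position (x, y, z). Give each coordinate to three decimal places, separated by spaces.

-0.530 -0.413 0.654

initial: κ=1.0067, φ=217.94°, ℓ=1.2629
cmd 1: set κ=1.5293 → (κ,φ,ℓ)=(1.5293,217.94°,1.2629) → tip=(-0.6976,-0.5439,0.6118)
cmd 2: set ℓ=1.0450 → (κ,φ,ℓ)=(1.5293,217.94°,1.0450) → tip=(-0.5298,-0.4130,0.6536)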